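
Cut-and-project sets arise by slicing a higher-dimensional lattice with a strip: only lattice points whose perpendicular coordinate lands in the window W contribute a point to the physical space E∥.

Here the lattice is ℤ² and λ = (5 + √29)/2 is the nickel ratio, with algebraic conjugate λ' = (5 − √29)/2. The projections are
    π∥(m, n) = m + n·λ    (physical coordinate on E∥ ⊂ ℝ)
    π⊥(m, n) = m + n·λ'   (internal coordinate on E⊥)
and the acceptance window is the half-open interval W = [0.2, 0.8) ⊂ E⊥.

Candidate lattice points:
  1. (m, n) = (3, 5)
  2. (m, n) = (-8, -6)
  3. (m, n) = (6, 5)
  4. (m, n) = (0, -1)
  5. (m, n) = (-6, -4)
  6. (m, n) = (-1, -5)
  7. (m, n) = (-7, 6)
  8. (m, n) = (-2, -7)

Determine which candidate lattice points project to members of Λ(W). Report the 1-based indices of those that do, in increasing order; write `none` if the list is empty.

none

λ' = (5−√29)/2 ≈ -0.19258.
#1 (3,5): internal coord 3 + (5)·λ' = +2.03709; +2.03709 ∉ [0.2, 0.8) → out
#2 (-8,-6): internal coord -8 + (-6)·λ' = -6.84451; -6.84451 ∉ [0.2, 0.8) → out
#3 (6,5): internal coord 6 + (5)·λ' = +5.03709; +5.03709 ∉ [0.2, 0.8) → out
#4 (0,-1): internal coord 0 + (-1)·λ' = +0.19258; +0.19258 ∉ [0.2, 0.8) → out
#5 (-6,-4): internal coord -6 + (-4)·λ' = -5.22967; -5.22967 ∉ [0.2, 0.8) → out
#6 (-1,-5): internal coord -1 + (-5)·λ' = -0.03709; -0.03709 ∉ [0.2, 0.8) → out
#7 (-7,6): internal coord -7 + (6)·λ' = -8.15549; -8.15549 ∉ [0.2, 0.8) → out
#8 (-2,-7): internal coord -2 + (-7)·λ' = -0.65192; -0.65192 ∉ [0.2, 0.8) → out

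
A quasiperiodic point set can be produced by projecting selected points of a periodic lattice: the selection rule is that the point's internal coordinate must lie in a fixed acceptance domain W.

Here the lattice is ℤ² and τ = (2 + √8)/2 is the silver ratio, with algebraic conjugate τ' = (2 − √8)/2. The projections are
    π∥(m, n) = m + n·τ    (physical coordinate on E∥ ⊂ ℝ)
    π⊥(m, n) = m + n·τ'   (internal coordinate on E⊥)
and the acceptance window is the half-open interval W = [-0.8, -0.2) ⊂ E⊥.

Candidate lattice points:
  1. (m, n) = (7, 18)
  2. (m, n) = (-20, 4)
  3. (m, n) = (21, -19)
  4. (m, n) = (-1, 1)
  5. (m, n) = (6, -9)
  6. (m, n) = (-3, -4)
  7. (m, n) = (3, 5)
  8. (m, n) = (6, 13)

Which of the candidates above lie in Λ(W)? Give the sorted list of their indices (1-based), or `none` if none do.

Compute τ' = (2−√8)/2 = -0.41421, so π⊥(m,n) = m -0.41421·n.
[1] lift (7,18): star map gives -0.45584; window check -0.8 ≤ -0.45584 < -0.2 is true → IN Λ
[2] lift (-20,4): star map gives -21.65685; window check -0.8 ≤ -21.65685 < -0.2 is false → out
[3] lift (21,-19): star map gives 28.87006; window check -0.8 ≤ 28.87006 < -0.2 is false → out
[4] lift (-1,1): star map gives -1.41421; window check -0.8 ≤ -1.41421 < -0.2 is false → out
[5] lift (6,-9): star map gives 9.72792; window check -0.8 ≤ 9.72792 < -0.2 is false → out
[6] lift (-3,-4): star map gives -1.34315; window check -0.8 ≤ -1.34315 < -0.2 is false → out
[7] lift (3,5): star map gives 0.92893; window check -0.8 ≤ 0.92893 < -0.2 is false → out
[8] lift (6,13): star map gives 0.61522; window check -0.8 ≤ 0.61522 < -0.2 is false → out

1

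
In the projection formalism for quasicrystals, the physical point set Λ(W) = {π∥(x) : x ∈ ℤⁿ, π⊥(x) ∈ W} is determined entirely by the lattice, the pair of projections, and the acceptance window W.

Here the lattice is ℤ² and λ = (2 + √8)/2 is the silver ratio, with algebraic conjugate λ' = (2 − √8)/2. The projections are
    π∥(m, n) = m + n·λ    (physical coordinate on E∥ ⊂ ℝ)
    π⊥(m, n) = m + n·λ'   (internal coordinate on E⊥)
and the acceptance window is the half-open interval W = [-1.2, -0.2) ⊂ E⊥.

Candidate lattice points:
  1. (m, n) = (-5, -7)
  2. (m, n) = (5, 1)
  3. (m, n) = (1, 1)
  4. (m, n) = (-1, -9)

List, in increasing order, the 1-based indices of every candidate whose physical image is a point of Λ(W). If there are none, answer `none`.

none

λ' = (2−√8)/2 ≈ -0.414214.
[1] lift (-5,-7): star map gives -2.100505; window check -1.2 ≤ -2.100505 < -0.2 is false → out
[2] lift (5,1): star map gives 4.585786; window check -1.2 ≤ 4.585786 < -0.2 is false → out
[3] lift (1,1): star map gives 0.585786; window check -1.2 ≤ 0.585786 < -0.2 is false → out
[4] lift (-1,-9): star map gives 2.727922; window check -1.2 ≤ 2.727922 < -0.2 is false → out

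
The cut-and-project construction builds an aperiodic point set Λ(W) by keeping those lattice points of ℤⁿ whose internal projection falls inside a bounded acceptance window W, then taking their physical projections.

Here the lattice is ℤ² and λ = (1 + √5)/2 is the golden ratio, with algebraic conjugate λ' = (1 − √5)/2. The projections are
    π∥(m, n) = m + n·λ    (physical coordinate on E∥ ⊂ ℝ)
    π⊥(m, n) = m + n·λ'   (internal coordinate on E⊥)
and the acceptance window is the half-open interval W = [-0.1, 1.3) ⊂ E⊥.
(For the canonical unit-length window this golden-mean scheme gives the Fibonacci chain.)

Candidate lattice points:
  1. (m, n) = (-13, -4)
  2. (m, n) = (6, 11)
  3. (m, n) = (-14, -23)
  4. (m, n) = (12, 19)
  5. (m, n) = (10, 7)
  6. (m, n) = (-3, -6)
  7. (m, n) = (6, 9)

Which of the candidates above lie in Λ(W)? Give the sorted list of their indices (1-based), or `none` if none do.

3, 4, 6, 7

λ' = (1−√5)/2 ≈ -0.6180.
candidate 1: (m,n)=(-13,-4) → π∥ = -13-4·λ ≈ -19.4721, π⊥ = -13-4·λ' ≈ -10.5279 ∉ [-0.1, 1.3) ⇒ out
candidate 2: (m,n)=(6,11) → π∥ = 6+11·λ ≈ 23.7984, π⊥ = 6+11·λ' ≈ -0.7984 ∉ [-0.1, 1.3) ⇒ out
candidate 3: (m,n)=(-14,-23) → π∥ = -14-23·λ ≈ -51.2148, π⊥ = -14-23·λ' ≈ 0.2148 ∈ [-0.1, 1.3) ⇒ IN Λ
candidate 4: (m,n)=(12,19) → π∥ = 12+19·λ ≈ 42.7426, π⊥ = 12+19·λ' ≈ 0.2574 ∈ [-0.1, 1.3) ⇒ IN Λ
candidate 5: (m,n)=(10,7) → π∥ = 10+7·λ ≈ 21.3262, π⊥ = 10+7·λ' ≈ 5.6738 ∉ [-0.1, 1.3) ⇒ out
candidate 6: (m,n)=(-3,-6) → π∥ = -3-6·λ ≈ -12.7082, π⊥ = -3-6·λ' ≈ 0.7082 ∈ [-0.1, 1.3) ⇒ IN Λ
candidate 7: (m,n)=(6,9) → π∥ = 6+9·λ ≈ 20.5623, π⊥ = 6+9·λ' ≈ 0.4377 ∈ [-0.1, 1.3) ⇒ IN Λ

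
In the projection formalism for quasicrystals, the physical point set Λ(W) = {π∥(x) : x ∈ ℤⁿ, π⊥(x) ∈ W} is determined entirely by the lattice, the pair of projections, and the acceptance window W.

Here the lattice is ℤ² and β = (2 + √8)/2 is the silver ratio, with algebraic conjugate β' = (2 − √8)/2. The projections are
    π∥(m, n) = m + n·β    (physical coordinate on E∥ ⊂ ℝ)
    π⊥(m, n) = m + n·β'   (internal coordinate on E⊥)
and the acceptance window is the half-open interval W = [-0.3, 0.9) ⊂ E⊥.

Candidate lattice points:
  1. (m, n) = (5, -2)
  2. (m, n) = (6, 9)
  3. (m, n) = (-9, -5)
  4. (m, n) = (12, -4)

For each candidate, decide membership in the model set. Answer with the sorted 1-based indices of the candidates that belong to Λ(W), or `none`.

Numerically β ≈ 2.414214 and β' = −1/β ≈ -0.414214.
candidate 1: (m,n)=(5,-2) → π∥ = 5-2·β ≈ 0.171573, π⊥ = 5-2·β' ≈ 5.828427 ∉ [-0.3, 0.9) ⇒ out
candidate 2: (m,n)=(6,9) → π∥ = 6+9·β ≈ 27.727922, π⊥ = 6+9·β' ≈ 2.272078 ∉ [-0.3, 0.9) ⇒ out
candidate 3: (m,n)=(-9,-5) → π∥ = -9-5·β ≈ -21.071068, π⊥ = -9-5·β' ≈ -6.928932 ∉ [-0.3, 0.9) ⇒ out
candidate 4: (m,n)=(12,-4) → π∥ = 12-4·β ≈ 2.343146, π⊥ = 12-4·β' ≈ 13.656854 ∉ [-0.3, 0.9) ⇒ out

none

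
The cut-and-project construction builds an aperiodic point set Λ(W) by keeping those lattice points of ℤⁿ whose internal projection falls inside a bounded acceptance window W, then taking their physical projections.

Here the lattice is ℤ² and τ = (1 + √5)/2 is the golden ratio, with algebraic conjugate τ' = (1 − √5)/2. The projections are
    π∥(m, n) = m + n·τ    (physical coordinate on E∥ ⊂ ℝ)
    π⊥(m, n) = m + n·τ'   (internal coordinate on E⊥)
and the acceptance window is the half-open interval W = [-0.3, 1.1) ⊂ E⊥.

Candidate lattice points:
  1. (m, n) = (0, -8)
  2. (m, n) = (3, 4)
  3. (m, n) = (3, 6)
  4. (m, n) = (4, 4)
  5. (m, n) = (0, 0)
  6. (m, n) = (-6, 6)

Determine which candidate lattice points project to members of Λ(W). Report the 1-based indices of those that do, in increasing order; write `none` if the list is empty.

Numerically τ ≈ 1.61803 and τ' = −1/τ ≈ -0.61803.
[1] lift (0,-8): star map gives 4.94427; window check -0.3 ≤ 4.94427 < 1.1 is false → out
[2] lift (3,4): star map gives 0.52786; window check -0.3 ≤ 0.52786 < 1.1 is true → IN Λ
[3] lift (3,6): star map gives -0.70820; window check -0.3 ≤ -0.70820 < 1.1 is false → out
[4] lift (4,4): star map gives 1.52786; window check -0.3 ≤ 1.52786 < 1.1 is false → out
[5] lift (0,0): star map gives 0.00000; window check -0.3 ≤ 0.00000 < 1.1 is true → IN Λ
[6] lift (-6,6): star map gives -9.70820; window check -0.3 ≤ -9.70820 < 1.1 is false → out

2, 5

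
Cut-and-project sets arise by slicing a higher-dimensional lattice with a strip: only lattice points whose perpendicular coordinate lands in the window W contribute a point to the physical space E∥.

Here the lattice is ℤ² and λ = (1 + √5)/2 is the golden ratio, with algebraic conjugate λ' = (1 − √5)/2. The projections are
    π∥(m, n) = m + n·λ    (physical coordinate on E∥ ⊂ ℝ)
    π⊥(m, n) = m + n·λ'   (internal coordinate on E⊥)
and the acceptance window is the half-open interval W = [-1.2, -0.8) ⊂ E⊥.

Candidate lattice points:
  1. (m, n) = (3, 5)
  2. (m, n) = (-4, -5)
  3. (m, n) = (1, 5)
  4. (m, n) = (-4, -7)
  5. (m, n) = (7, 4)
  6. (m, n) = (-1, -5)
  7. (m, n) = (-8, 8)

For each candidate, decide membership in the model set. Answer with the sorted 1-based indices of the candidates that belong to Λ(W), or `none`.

2

λ' = (1−√5)/2 ≈ -0.618034.
[1] lift (3,5): star map gives -0.090170; window check -1.2 ≤ -0.090170 < -0.8 is false → out
[2] lift (-4,-5): star map gives -0.909830; window check -1.2 ≤ -0.909830 < -0.8 is true → IN Λ
[3] lift (1,5): star map gives -2.090170; window check -1.2 ≤ -2.090170 < -0.8 is false → out
[4] lift (-4,-7): star map gives 0.326238; window check -1.2 ≤ 0.326238 < -0.8 is false → out
[5] lift (7,4): star map gives 4.527864; window check -1.2 ≤ 4.527864 < -0.8 is false → out
[6] lift (-1,-5): star map gives 2.090170; window check -1.2 ≤ 2.090170 < -0.8 is false → out
[7] lift (-8,8): star map gives -12.944272; window check -1.2 ≤ -12.944272 < -0.8 is false → out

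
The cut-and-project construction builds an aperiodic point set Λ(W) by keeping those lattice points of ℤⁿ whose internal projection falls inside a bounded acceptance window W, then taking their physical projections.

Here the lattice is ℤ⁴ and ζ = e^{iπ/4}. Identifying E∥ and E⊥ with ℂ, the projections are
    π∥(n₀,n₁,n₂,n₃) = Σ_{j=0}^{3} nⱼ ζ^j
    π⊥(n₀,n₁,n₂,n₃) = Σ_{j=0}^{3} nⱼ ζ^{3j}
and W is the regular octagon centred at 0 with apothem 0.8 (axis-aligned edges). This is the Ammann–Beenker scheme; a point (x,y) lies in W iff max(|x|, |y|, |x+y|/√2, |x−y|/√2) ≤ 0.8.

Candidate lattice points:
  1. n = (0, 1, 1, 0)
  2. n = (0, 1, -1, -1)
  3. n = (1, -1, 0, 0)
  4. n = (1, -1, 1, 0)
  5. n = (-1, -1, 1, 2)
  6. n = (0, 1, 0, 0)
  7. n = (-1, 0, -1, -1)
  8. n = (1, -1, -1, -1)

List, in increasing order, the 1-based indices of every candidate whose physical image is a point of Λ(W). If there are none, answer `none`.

1

With ζ = e^{iπ/4} the internal vectors are ζ^0,ζ^3,ζ^6,ζ^9.
candidate 1: n = (0, 1, 1, 0) → π⊥ ≈ (-0.70711, -0.29289); max(|x|,|y|,|x±y|/√2) = 0.70711 ≤ 0.8 ⇒ ∈ W
candidate 2: n = (0, 1, -1, -1) → π⊥ ≈ (-1.41421, +1.00000); max(|x|,|y|,|x±y|/√2) = 1.70711 > 0.8 ⇒ ∉ W
candidate 3: n = (1, -1, 0, 0) → π⊥ ≈ (+1.70711, -0.70711); max(|x|,|y|,|x±y|/√2) = 1.70711 > 0.8 ⇒ ∉ W
candidate 4: n = (1, -1, 1, 0) → π⊥ ≈ (+1.70711, -1.70711); max(|x|,|y|,|x±y|/√2) = 2.41421 > 0.8 ⇒ ∉ W
candidate 5: n = (-1, -1, 1, 2) → π⊥ ≈ (+1.12132, -0.29289); max(|x|,|y|,|x±y|/√2) = 1.12132 > 0.8 ⇒ ∉ W
candidate 6: n = (0, 1, 0, 0) → π⊥ ≈ (-0.70711, +0.70711); max(|x|,|y|,|x±y|/√2) = 1.00000 > 0.8 ⇒ ∉ W
candidate 7: n = (-1, 0, -1, -1) → π⊥ ≈ (-1.70711, +0.29289); max(|x|,|y|,|x±y|/√2) = 1.70711 > 0.8 ⇒ ∉ W
candidate 8: n = (1, -1, -1, -1) → π⊥ ≈ (+1.00000, -0.41421); max(|x|,|y|,|x±y|/√2) = 1.00000 > 0.8 ⇒ ∉ W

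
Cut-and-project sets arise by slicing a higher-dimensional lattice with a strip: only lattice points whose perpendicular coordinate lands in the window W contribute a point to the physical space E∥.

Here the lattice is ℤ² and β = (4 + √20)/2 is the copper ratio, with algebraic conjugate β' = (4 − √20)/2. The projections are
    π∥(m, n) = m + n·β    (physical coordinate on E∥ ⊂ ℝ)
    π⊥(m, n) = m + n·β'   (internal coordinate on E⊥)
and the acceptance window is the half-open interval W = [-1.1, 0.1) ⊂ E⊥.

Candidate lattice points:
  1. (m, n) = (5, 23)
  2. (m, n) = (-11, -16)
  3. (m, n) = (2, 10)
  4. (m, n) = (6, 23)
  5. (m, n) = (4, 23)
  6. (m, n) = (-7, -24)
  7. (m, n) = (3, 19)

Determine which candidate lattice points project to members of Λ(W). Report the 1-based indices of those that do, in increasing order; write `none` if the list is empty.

β' = (4−√20)/2 ≈ -0.236068.
[1] lift (5,23): star map gives -0.429563; window check -1.1 ≤ -0.429563 < 0.1 is true → IN Λ
[2] lift (-11,-16): star map gives -7.222912; window check -1.1 ≤ -7.222912 < 0.1 is false → out
[3] lift (2,10): star map gives -0.360680; window check -1.1 ≤ -0.360680 < 0.1 is true → IN Λ
[4] lift (6,23): star map gives 0.570437; window check -1.1 ≤ 0.570437 < 0.1 is false → out
[5] lift (4,23): star map gives -1.429563; window check -1.1 ≤ -1.429563 < 0.1 is false → out
[6] lift (-7,-24): star map gives -1.334369; window check -1.1 ≤ -1.334369 < 0.1 is false → out
[7] lift (3,19): star map gives -1.485292; window check -1.1 ≤ -1.485292 < 0.1 is false → out

1, 3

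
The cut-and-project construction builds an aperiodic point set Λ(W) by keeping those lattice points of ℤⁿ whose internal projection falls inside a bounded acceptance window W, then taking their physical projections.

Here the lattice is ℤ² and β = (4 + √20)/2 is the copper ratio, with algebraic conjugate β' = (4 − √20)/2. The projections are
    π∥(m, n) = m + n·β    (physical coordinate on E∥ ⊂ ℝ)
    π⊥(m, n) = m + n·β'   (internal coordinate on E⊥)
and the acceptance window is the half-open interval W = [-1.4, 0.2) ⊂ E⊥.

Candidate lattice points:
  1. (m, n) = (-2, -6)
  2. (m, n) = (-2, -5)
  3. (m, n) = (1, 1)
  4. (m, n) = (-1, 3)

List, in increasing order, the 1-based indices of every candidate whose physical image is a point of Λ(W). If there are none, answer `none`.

1, 2

β' = (4−√20)/2 ≈ -0.2361.
#1 (-2,-6): internal coord -2 + (-6)·β' = -0.5836; -0.5836 ∈ [-1.4, 0.2) → IN Λ
#2 (-2,-5): internal coord -2 + (-5)·β' = -0.8197; -0.8197 ∈ [-1.4, 0.2) → IN Λ
#3 (1,1): internal coord 1 + (1)·β' = +0.7639; +0.7639 ∉ [-1.4, 0.2) → out
#4 (-1,3): internal coord -1 + (3)·β' = -1.7082; -1.7082 ∉ [-1.4, 0.2) → out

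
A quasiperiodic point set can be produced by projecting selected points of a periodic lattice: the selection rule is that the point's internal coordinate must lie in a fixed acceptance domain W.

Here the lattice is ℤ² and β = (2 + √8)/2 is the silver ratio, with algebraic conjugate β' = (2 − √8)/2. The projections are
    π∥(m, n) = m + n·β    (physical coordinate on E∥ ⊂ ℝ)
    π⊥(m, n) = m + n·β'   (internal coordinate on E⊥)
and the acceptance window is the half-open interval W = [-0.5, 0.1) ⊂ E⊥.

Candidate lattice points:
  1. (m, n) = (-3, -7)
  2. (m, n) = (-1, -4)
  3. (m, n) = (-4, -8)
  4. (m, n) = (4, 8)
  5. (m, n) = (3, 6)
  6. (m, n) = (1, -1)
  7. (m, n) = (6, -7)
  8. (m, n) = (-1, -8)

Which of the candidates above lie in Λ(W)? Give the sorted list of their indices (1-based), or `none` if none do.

Numerically β ≈ 2.414214 and β' = −1/β ≈ -0.414214.
#1 (-3,-7): internal coord -3 + (-7)·β' = -0.100505; -0.100505 ∈ [-0.5, 0.1) → IN Λ
#2 (-1,-4): internal coord -1 + (-4)·β' = +0.656854; +0.656854 ∉ [-0.5, 0.1) → out
#3 (-4,-8): internal coord -4 + (-8)·β' = -0.686292; -0.686292 ∉ [-0.5, 0.1) → out
#4 (4,8): internal coord 4 + (8)·β' = +0.686292; +0.686292 ∉ [-0.5, 0.1) → out
#5 (3,6): internal coord 3 + (6)·β' = +0.514719; +0.514719 ∉ [-0.5, 0.1) → out
#6 (1,-1): internal coord 1 + (-1)·β' = +1.414214; +1.414214 ∉ [-0.5, 0.1) → out
#7 (6,-7): internal coord 6 + (-7)·β' = +8.899495; +8.899495 ∉ [-0.5, 0.1) → out
#8 (-1,-8): internal coord -1 + (-8)·β' = +2.313708; +2.313708 ∉ [-0.5, 0.1) → out

1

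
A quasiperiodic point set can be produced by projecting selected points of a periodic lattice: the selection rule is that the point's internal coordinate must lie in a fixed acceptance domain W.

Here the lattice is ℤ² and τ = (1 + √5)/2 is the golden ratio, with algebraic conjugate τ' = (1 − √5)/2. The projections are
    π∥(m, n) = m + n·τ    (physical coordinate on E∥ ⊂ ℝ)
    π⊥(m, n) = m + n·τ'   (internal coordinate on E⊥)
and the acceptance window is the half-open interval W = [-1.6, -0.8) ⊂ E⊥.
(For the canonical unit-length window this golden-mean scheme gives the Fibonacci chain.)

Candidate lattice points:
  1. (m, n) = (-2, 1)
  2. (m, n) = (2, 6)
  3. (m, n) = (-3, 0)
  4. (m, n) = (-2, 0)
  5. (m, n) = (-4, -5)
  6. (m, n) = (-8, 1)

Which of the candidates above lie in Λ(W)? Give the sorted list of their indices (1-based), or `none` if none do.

τ' = (1−√5)/2 ≈ -0.61803.
candidate 1: (m,n)=(-2,1) → π∥ = -2+1·τ ≈ -0.38197, π⊥ = -2+1·τ' ≈ -2.61803 ∉ [-1.6, -0.8) ⇒ out
candidate 2: (m,n)=(2,6) → π∥ = 2+6·τ ≈ 11.70820, π⊥ = 2+6·τ' ≈ -1.70820 ∉ [-1.6, -0.8) ⇒ out
candidate 3: (m,n)=(-3,0) → π∥ = -3+0·τ ≈ -3.00000, π⊥ = -3+0·τ' ≈ -3.00000 ∉ [-1.6, -0.8) ⇒ out
candidate 4: (m,n)=(-2,0) → π∥ = -2+0·τ ≈ -2.00000, π⊥ = -2+0·τ' ≈ -2.00000 ∉ [-1.6, -0.8) ⇒ out
candidate 5: (m,n)=(-4,-5) → π∥ = -4-5·τ ≈ -12.09017, π⊥ = -4-5·τ' ≈ -0.90983 ∈ [-1.6, -0.8) ⇒ IN Λ
candidate 6: (m,n)=(-8,1) → π∥ = -8+1·τ ≈ -6.38197, π⊥ = -8+1·τ' ≈ -8.61803 ∉ [-1.6, -0.8) ⇒ out

5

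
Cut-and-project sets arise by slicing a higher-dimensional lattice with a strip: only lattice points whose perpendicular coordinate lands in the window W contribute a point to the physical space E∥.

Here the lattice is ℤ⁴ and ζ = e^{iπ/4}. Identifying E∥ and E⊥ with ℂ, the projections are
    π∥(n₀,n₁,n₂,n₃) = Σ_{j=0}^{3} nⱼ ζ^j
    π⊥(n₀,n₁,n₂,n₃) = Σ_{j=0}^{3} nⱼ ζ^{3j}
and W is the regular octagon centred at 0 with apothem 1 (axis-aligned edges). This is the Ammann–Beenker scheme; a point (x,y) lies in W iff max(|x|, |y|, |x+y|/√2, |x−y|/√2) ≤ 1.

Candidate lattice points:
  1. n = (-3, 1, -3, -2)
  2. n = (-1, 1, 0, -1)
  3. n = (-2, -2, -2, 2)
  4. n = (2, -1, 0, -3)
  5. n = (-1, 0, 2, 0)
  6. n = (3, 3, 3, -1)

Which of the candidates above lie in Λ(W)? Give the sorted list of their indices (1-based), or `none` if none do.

none

Internal map: ζ^{3j} for j=0..3 gives (1,0), (−√2/2,√2/2), (0,−1), (√2/2,√2/2).
#1 (-3, 1, -3, -2): internal (-5.121320, 2.292893); octagon support 5.242641 vs apothem 1 → ∉ W
#2 (-1, 1, 0, -1): internal (-2.414214, 0.000000); octagon support 2.414214 vs apothem 1 → ∉ W
#3 (-2, -2, -2, 2): internal (0.828427, 2.000000); octagon support 2.000000 vs apothem 1 → ∉ W
#4 (2, -1, 0, -3): internal (0.585786, -2.828427); octagon support 2.828427 vs apothem 1 → ∉ W
#5 (-1, 0, 2, 0): internal (-1.000000, -2.000000); octagon support 2.121320 vs apothem 1 → ∉ W
#6 (3, 3, 3, -1): internal (0.171573, -1.585786); octagon support 1.585786 vs apothem 1 → ∉ W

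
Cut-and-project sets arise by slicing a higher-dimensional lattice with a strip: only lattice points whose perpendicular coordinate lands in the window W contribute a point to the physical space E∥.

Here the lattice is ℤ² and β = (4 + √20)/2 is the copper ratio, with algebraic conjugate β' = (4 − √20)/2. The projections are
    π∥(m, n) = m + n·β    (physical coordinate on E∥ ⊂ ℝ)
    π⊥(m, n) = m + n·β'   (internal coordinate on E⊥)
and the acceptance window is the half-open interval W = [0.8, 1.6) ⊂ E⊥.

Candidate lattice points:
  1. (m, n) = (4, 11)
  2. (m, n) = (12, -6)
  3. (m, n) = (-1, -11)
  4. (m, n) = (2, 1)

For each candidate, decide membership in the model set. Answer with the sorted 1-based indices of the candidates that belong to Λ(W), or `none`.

1, 3

Compute β' = (4−√20)/2 = -0.236068, so π⊥(m,n) = m -0.236068·n.
[1] lift (4,11): star map gives 1.403252; window check 0.8 ≤ 1.403252 < 1.6 is true → IN Λ
[2] lift (12,-6): star map gives 13.416408; window check 0.8 ≤ 13.416408 < 1.6 is false → out
[3] lift (-1,-11): star map gives 1.596748; window check 0.8 ≤ 1.596748 < 1.6 is true → IN Λ
[4] lift (2,1): star map gives 1.763932; window check 0.8 ≤ 1.763932 < 1.6 is false → out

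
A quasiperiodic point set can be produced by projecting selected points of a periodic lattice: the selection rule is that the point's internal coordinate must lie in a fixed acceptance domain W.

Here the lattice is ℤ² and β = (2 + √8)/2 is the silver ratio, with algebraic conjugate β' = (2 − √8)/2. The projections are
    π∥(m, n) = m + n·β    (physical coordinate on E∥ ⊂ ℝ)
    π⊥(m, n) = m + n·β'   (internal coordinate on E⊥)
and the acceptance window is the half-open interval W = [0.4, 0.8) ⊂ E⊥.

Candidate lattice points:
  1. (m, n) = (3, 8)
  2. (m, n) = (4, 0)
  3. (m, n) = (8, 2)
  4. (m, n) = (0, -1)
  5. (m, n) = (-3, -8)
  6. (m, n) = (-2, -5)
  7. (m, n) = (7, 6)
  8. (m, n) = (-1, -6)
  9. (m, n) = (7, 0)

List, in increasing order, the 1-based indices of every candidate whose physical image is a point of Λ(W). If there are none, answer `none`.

Numerically β ≈ 2.4142 and β' = −1/β ≈ -0.4142.
[1] lift (3,8): star map gives -0.3137; window check 0.4 ≤ -0.3137 < 0.8 is false → out
[2] lift (4,0): star map gives 4.0000; window check 0.4 ≤ 4.0000 < 0.8 is false → out
[3] lift (8,2): star map gives 7.1716; window check 0.4 ≤ 7.1716 < 0.8 is false → out
[4] lift (0,-1): star map gives 0.4142; window check 0.4 ≤ 0.4142 < 0.8 is true → IN Λ
[5] lift (-3,-8): star map gives 0.3137; window check 0.4 ≤ 0.3137 < 0.8 is false → out
[6] lift (-2,-5): star map gives 0.0711; window check 0.4 ≤ 0.0711 < 0.8 is false → out
[7] lift (7,6): star map gives 4.5147; window check 0.4 ≤ 4.5147 < 0.8 is false → out
[8] lift (-1,-6): star map gives 1.4853; window check 0.4 ≤ 1.4853 < 0.8 is false → out
[9] lift (7,0): star map gives 7.0000; window check 0.4 ≤ 7.0000 < 0.8 is false → out

4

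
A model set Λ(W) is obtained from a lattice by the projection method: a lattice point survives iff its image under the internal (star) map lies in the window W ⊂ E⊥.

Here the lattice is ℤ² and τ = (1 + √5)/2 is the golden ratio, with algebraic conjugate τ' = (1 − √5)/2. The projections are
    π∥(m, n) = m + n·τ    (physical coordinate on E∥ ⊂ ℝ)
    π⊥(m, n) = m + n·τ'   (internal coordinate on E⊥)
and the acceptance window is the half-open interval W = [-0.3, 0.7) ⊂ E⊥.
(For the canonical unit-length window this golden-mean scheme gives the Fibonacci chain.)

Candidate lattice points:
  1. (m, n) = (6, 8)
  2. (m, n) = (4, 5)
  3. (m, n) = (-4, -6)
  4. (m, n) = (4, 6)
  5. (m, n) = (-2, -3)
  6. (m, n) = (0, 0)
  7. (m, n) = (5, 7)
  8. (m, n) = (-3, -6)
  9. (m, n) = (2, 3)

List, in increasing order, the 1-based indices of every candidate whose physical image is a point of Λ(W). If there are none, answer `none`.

τ' = (1−√5)/2 ≈ -0.618034.
candidate 1: (m,n)=(6,8) → π∥ = 6+8·τ ≈ 18.944272, π⊥ = 6+8·τ' ≈ 1.055728 ∉ [-0.3, 0.7) ⇒ out
candidate 2: (m,n)=(4,5) → π∥ = 4+5·τ ≈ 12.090170, π⊥ = 4+5·τ' ≈ 0.909830 ∉ [-0.3, 0.7) ⇒ out
candidate 3: (m,n)=(-4,-6) → π∥ = -4-6·τ ≈ -13.708204, π⊥ = -4-6·τ' ≈ -0.291796 ∈ [-0.3, 0.7) ⇒ IN Λ
candidate 4: (m,n)=(4,6) → π∥ = 4+6·τ ≈ 13.708204, π⊥ = 4+6·τ' ≈ 0.291796 ∈ [-0.3, 0.7) ⇒ IN Λ
candidate 5: (m,n)=(-2,-3) → π∥ = -2-3·τ ≈ -6.854102, π⊥ = -2-3·τ' ≈ -0.145898 ∈ [-0.3, 0.7) ⇒ IN Λ
candidate 6: (m,n)=(0,0) → π∥ = 0+0·τ ≈ 0.000000, π⊥ = 0+0·τ' ≈ 0.000000 ∈ [-0.3, 0.7) ⇒ IN Λ
candidate 7: (m,n)=(5,7) → π∥ = 5+7·τ ≈ 16.326238, π⊥ = 5+7·τ' ≈ 0.673762 ∈ [-0.3, 0.7) ⇒ IN Λ
candidate 8: (m,n)=(-3,-6) → π∥ = -3-6·τ ≈ -12.708204, π⊥ = -3-6·τ' ≈ 0.708204 ∉ [-0.3, 0.7) ⇒ out
candidate 9: (m,n)=(2,3) → π∥ = 2+3·τ ≈ 6.854102, π⊥ = 2+3·τ' ≈ 0.145898 ∈ [-0.3, 0.7) ⇒ IN Λ

3, 4, 5, 6, 7, 9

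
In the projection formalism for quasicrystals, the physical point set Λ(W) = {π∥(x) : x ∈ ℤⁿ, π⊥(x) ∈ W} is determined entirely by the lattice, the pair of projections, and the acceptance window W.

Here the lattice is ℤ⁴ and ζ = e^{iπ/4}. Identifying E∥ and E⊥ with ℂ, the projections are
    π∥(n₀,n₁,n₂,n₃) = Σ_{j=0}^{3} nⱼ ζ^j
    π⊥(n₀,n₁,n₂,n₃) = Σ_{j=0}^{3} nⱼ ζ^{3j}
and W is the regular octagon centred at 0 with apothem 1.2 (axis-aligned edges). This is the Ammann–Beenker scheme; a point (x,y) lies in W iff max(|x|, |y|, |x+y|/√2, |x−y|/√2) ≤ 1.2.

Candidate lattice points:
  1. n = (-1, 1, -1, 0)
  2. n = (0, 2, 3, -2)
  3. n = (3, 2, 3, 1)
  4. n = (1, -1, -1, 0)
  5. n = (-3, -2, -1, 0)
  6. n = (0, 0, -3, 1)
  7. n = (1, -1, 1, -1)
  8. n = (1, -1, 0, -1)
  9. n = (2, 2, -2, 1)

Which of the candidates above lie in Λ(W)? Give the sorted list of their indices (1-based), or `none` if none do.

With ζ = e^{iπ/4} the internal vectors are ζ^0,ζ^3,ζ^6,ζ^9.
#1 (-1, 1, -1, 0): internal (-1.70711, 1.70711); octagon support 2.41421 vs apothem 1.2 → ∉ W
#2 (0, 2, 3, -2): internal (-2.82843, -3.00000); octagon support 4.12132 vs apothem 1.2 → ∉ W
#3 (3, 2, 3, 1): internal (2.29289, -0.87868); octagon support 2.29289 vs apothem 1.2 → ∉ W
#4 (1, -1, -1, 0): internal (1.70711, 0.29289); octagon support 1.70711 vs apothem 1.2 → ∉ W
#5 (-3, -2, -1, 0): internal (-1.58579, -0.41421); octagon support 1.58579 vs apothem 1.2 → ∉ W
#6 (0, 0, -3, 1): internal (0.70711, 3.70711); octagon support 3.70711 vs apothem 1.2 → ∉ W
#7 (1, -1, 1, -1): internal (1.00000, -2.41421); octagon support 2.41421 vs apothem 1.2 → ∉ W
#8 (1, -1, 0, -1): internal (1.00000, -1.41421); octagon support 1.70711 vs apothem 1.2 → ∉ W
#9 (2, 2, -2, 1): internal (1.29289, 4.12132); octagon support 4.12132 vs apothem 1.2 → ∉ W

none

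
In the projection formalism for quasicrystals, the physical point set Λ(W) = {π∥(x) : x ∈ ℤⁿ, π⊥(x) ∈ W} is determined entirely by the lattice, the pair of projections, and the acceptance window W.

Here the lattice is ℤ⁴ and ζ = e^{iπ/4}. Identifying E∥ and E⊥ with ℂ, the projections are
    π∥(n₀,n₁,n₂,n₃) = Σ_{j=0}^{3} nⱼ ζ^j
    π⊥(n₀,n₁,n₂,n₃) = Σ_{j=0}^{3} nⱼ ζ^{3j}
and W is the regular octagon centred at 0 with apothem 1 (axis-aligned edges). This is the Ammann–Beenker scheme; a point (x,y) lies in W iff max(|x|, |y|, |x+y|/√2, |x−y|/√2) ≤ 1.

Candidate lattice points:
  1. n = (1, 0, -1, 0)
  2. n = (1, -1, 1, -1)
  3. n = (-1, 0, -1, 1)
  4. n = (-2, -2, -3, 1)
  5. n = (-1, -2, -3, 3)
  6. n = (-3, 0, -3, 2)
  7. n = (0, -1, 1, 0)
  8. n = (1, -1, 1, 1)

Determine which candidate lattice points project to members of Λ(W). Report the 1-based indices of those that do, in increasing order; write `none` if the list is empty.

none

π⊥(n) = n₀ + n₁ζ³ + n₂ζ⁶ + n₃ζ⁹ where ζ = e^{iπ/4}.
#1 (1, 0, -1, 0): internal (1.000000, 1.000000); octagon support 1.414214 vs apothem 1 → ∉ W
#2 (1, -1, 1, -1): internal (1.000000, -2.414214); octagon support 2.414214 vs apothem 1 → ∉ W
#3 (-1, 0, -1, 1): internal (-0.292893, 1.707107); octagon support 1.707107 vs apothem 1 → ∉ W
#4 (-2, -2, -3, 1): internal (0.121320, 2.292893); octagon support 2.292893 vs apothem 1 → ∉ W
#5 (-1, -2, -3, 3): internal (2.535534, 3.707107); octagon support 4.414214 vs apothem 1 → ∉ W
#6 (-3, 0, -3, 2): internal (-1.585786, 4.414214); octagon support 4.414214 vs apothem 1 → ∉ W
#7 (0, -1, 1, 0): internal (0.707107, -1.707107); octagon support 1.707107 vs apothem 1 → ∉ W
#8 (1, -1, 1, 1): internal (2.414214, -1.000000); octagon support 2.414214 vs apothem 1 → ∉ W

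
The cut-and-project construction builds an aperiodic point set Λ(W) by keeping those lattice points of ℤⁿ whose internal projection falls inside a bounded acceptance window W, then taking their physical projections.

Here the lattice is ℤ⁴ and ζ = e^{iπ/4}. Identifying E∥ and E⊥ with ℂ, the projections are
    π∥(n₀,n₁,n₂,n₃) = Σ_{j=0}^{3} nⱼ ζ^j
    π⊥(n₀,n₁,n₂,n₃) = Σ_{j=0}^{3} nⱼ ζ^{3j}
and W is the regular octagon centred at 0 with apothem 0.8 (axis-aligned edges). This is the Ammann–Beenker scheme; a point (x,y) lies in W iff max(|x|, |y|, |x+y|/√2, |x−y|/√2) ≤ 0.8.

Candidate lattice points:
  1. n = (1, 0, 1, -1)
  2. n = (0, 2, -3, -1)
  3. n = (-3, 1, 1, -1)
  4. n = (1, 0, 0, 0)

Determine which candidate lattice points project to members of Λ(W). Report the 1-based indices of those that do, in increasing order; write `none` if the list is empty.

none

With ζ = e^{iπ/4} the internal vectors are ζ^0,ζ^3,ζ^6,ζ^9.
candidate 1: n = (1, 0, 1, -1) → π⊥ ≈ (+0.29289, -1.70711); max(|x|,|y|,|x±y|/√2) = 1.70711 > 0.8 ⇒ ∉ W
candidate 2: n = (0, 2, -3, -1) → π⊥ ≈ (-2.12132, +3.70711); max(|x|,|y|,|x±y|/√2) = 4.12132 > 0.8 ⇒ ∉ W
candidate 3: n = (-3, 1, 1, -1) → π⊥ ≈ (-4.41421, -1.00000); max(|x|,|y|,|x±y|/√2) = 4.41421 > 0.8 ⇒ ∉ W
candidate 4: n = (1, 0, 0, 0) → π⊥ ≈ (+1.00000, +0.00000); max(|x|,|y|,|x±y|/√2) = 1.00000 > 0.8 ⇒ ∉ W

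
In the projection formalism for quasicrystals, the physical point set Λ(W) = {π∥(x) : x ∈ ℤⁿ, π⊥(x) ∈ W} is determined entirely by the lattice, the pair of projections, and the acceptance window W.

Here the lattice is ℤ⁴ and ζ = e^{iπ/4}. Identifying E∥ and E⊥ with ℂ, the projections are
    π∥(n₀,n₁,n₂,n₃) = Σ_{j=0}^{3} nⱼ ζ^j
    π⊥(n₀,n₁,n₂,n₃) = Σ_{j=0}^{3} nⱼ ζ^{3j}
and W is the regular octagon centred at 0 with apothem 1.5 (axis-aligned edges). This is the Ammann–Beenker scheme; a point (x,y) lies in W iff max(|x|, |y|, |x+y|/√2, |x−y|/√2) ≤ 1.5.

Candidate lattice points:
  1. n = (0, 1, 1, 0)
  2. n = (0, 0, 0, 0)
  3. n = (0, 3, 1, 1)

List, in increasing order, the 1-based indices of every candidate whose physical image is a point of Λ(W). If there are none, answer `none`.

1, 2

With ζ = e^{iπ/4} the internal vectors are ζ^0,ζ^3,ζ^6,ζ^9.
#1 (0, 1, 1, 0): internal (-0.707107, -0.292893); octagon support 0.707107 vs apothem 1.5 → ∈ W
#2 (0, 0, 0, 0): internal (0.000000, 0.000000); octagon support 0.000000 vs apothem 1.5 → ∈ W
#3 (0, 3, 1, 1): internal (-1.414214, 1.828427); octagon support 2.292893 vs apothem 1.5 → ∉ W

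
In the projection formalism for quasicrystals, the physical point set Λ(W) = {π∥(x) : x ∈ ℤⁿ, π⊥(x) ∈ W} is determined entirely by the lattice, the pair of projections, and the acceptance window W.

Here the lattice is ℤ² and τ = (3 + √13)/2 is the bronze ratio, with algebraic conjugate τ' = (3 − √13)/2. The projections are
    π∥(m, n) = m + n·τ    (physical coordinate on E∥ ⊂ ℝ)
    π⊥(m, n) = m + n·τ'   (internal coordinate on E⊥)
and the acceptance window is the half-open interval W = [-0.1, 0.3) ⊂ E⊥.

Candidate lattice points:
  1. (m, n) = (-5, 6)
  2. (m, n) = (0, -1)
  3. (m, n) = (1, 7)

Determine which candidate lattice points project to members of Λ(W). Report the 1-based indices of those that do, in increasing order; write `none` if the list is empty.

none

τ' = (3−√13)/2 ≈ -0.302776.
[1] lift (-5,6): star map gives -6.816654; window check -0.1 ≤ -6.816654 < 0.3 is false → out
[2] lift (0,-1): star map gives 0.302776; window check -0.1 ≤ 0.302776 < 0.3 is false → out
[3] lift (1,7): star map gives -1.119429; window check -0.1 ≤ -1.119429 < 0.3 is false → out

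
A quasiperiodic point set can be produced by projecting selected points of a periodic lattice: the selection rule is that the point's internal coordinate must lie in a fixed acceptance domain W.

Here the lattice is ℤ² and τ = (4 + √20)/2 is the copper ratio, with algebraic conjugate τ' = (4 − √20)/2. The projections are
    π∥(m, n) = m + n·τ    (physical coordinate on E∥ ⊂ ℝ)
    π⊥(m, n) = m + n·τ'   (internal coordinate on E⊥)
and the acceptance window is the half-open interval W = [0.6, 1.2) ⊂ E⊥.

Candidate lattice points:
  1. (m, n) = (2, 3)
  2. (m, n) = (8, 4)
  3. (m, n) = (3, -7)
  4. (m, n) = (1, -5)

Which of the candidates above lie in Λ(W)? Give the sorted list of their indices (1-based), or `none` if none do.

Numerically τ ≈ 4.236068 and τ' = −1/τ ≈ -0.236068.
[1] lift (2,3): star map gives 1.291796; window check 0.6 ≤ 1.291796 < 1.2 is false → out
[2] lift (8,4): star map gives 7.055728; window check 0.6 ≤ 7.055728 < 1.2 is false → out
[3] lift (3,-7): star map gives 4.652476; window check 0.6 ≤ 4.652476 < 1.2 is false → out
[4] lift (1,-5): star map gives 2.180340; window check 0.6 ≤ 2.180340 < 1.2 is false → out

none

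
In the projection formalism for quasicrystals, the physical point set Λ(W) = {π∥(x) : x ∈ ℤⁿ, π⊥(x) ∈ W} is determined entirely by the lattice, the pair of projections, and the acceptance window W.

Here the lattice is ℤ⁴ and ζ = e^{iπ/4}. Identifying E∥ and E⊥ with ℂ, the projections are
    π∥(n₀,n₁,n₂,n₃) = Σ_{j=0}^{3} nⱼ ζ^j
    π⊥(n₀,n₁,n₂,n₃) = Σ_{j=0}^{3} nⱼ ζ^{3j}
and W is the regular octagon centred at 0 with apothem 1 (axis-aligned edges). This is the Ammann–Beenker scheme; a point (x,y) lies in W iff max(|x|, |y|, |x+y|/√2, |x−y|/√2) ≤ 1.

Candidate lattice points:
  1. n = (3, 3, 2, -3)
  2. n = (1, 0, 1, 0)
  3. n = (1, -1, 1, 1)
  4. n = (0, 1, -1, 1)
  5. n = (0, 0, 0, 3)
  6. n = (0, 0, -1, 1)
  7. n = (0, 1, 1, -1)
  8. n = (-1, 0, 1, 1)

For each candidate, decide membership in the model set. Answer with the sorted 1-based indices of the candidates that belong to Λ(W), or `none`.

π⊥(n) = n₀ + n₁ζ³ + n₂ζ⁶ + n₃ζ⁹ where ζ = e^{iπ/4}.
candidate 1: n = (3, 3, 2, -3) → π⊥ ≈ (-1.2426, -2.0000); max(|x|,|y|,|x±y|/√2) = 2.2929 > 1 ⇒ ∉ W
candidate 2: n = (1, 0, 1, 0) → π⊥ ≈ (+1.0000, -1.0000); max(|x|,|y|,|x±y|/√2) = 1.4142 > 1 ⇒ ∉ W
candidate 3: n = (1, -1, 1, 1) → π⊥ ≈ (+2.4142, -1.0000); max(|x|,|y|,|x±y|/√2) = 2.4142 > 1 ⇒ ∉ W
candidate 4: n = (0, 1, -1, 1) → π⊥ ≈ (+0.0000, +2.4142); max(|x|,|y|,|x±y|/√2) = 2.4142 > 1 ⇒ ∉ W
candidate 5: n = (0, 0, 0, 3) → π⊥ ≈ (+2.1213, +2.1213); max(|x|,|y|,|x±y|/√2) = 3.0000 > 1 ⇒ ∉ W
candidate 6: n = (0, 0, -1, 1) → π⊥ ≈ (+0.7071, +1.7071); max(|x|,|y|,|x±y|/√2) = 1.7071 > 1 ⇒ ∉ W
candidate 7: n = (0, 1, 1, -1) → π⊥ ≈ (-1.4142, -1.0000); max(|x|,|y|,|x±y|/√2) = 1.7071 > 1 ⇒ ∉ W
candidate 8: n = (-1, 0, 1, 1) → π⊥ ≈ (-0.2929, -0.2929); max(|x|,|y|,|x±y|/√2) = 0.4142 ≤ 1 ⇒ ∈ W

8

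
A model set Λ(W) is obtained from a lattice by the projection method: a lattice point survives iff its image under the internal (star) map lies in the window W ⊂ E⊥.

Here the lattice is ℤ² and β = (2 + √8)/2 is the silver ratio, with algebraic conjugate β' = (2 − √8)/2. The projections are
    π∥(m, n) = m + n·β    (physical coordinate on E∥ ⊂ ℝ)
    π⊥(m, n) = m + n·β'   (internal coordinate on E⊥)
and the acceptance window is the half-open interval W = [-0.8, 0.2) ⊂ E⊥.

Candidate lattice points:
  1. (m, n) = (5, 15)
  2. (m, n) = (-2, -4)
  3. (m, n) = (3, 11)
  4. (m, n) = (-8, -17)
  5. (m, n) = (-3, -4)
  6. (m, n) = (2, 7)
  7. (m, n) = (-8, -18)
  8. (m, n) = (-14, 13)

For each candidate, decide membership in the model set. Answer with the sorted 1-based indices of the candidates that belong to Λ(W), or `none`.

2, 7

β' = (2−√8)/2 ≈ -0.4142.
[1] lift (5,15): star map gives -1.2132; window check -0.8 ≤ -1.2132 < 0.2 is false → out
[2] lift (-2,-4): star map gives -0.3431; window check -0.8 ≤ -0.3431 < 0.2 is true → IN Λ
[3] lift (3,11): star map gives -1.5563; window check -0.8 ≤ -1.5563 < 0.2 is false → out
[4] lift (-8,-17): star map gives -0.9584; window check -0.8 ≤ -0.9584 < 0.2 is false → out
[5] lift (-3,-4): star map gives -1.3431; window check -0.8 ≤ -1.3431 < 0.2 is false → out
[6] lift (2,7): star map gives -0.8995; window check -0.8 ≤ -0.8995 < 0.2 is false → out
[7] lift (-8,-18): star map gives -0.5442; window check -0.8 ≤ -0.5442 < 0.2 is true → IN Λ
[8] lift (-14,13): star map gives -19.3848; window check -0.8 ≤ -19.3848 < 0.2 is false → out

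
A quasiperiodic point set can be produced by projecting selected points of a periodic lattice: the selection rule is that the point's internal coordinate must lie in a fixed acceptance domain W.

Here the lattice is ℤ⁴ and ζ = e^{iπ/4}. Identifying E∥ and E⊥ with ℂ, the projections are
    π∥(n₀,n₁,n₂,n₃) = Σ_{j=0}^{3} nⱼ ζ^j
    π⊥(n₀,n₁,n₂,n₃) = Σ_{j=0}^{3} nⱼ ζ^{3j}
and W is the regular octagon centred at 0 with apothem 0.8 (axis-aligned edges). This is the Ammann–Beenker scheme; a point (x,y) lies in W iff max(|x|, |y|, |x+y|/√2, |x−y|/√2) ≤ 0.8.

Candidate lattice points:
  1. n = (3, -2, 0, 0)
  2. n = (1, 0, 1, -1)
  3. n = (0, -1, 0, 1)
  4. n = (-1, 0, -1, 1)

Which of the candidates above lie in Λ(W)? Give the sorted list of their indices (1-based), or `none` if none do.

With ζ = e^{iπ/4} the internal vectors are ζ^0,ζ^3,ζ^6,ζ^9.
#1 (3, -2, 0, 0): internal (4.41421, -1.41421); octagon support 4.41421 vs apothem 0.8 → ∉ W
#2 (1, 0, 1, -1): internal (0.29289, -1.70711); octagon support 1.70711 vs apothem 0.8 → ∉ W
#3 (0, -1, 0, 1): internal (1.41421, 0.00000); octagon support 1.41421 vs apothem 0.8 → ∉ W
#4 (-1, 0, -1, 1): internal (-0.29289, 1.70711); octagon support 1.70711 vs apothem 0.8 → ∉ W

none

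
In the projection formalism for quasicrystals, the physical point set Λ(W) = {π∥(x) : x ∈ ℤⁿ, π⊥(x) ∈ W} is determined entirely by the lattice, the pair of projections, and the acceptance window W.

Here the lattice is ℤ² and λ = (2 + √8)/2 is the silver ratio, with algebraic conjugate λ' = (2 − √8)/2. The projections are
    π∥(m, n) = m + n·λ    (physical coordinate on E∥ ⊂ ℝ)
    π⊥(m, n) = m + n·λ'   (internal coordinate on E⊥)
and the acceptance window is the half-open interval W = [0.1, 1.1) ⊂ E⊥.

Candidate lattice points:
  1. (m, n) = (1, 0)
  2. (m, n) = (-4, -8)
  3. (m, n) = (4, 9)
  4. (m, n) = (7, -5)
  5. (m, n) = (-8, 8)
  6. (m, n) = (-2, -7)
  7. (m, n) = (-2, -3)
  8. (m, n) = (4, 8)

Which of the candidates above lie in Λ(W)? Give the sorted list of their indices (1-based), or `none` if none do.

1, 3, 6, 8

Compute λ' = (2−√8)/2 = -0.4142, so π⊥(m,n) = m -0.4142·n.
[1] lift (1,0): star map gives 1.0000; window check 0.1 ≤ 1.0000 < 1.1 is true → IN Λ
[2] lift (-4,-8): star map gives -0.6863; window check 0.1 ≤ -0.6863 < 1.1 is false → out
[3] lift (4,9): star map gives 0.2721; window check 0.1 ≤ 0.2721 < 1.1 is true → IN Λ
[4] lift (7,-5): star map gives 9.0711; window check 0.1 ≤ 9.0711 < 1.1 is false → out
[5] lift (-8,8): star map gives -11.3137; window check 0.1 ≤ -11.3137 < 1.1 is false → out
[6] lift (-2,-7): star map gives 0.8995; window check 0.1 ≤ 0.8995 < 1.1 is true → IN Λ
[7] lift (-2,-3): star map gives -0.7574; window check 0.1 ≤ -0.7574 < 1.1 is false → out
[8] lift (4,8): star map gives 0.6863; window check 0.1 ≤ 0.6863 < 1.1 is true → IN Λ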